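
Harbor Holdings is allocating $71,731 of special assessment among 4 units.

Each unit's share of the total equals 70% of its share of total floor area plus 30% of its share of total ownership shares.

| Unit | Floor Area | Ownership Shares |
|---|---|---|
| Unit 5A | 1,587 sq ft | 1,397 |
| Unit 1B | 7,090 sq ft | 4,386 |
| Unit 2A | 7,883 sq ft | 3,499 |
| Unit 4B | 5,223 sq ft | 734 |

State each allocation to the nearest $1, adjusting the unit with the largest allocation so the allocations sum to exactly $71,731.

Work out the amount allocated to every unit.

Unit 5A: $6,660 | Unit 1B: $25,766 | Unit 2A: $25,689 | Unit 4B: $13,616

Totals — floor area 21,783, ownership shares 10,016.
Combined weights (70% floor area + 30% ownership shares): Unit 5A 0.0928; Unit 1B 0.3592; Unit 2A 0.3581; Unit 4B 0.1898.
Proportional shares: Unit 5A 6,659.62; Unit 1B 25,766.35; Unit 2A 25,688.57; Unit 4B 13,616.46.
At nearest $1: Unit 5A $6,660; Unit 1B $25,766; Unit 2A $25,689; Unit 4B $13,616. Sum = $71,731.
Rounded total matches; no reconciliation needed.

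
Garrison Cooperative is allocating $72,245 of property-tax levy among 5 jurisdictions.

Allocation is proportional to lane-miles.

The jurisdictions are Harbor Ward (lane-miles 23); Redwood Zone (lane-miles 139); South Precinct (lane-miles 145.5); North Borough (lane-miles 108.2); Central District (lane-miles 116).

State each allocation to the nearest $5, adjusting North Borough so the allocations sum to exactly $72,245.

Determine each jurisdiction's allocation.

Harbor Ward: $3,125; Redwood Zone: $18,885; South Precinct: $19,770; North Borough: $14,705; Central District: $15,760

Lane-miles total: 531.7.
Proportional shares: Harbor Ward 23/531.7 × $72,245 = 3,125.14; Redwood Zone 139/531.7 × $72,245 = 18,886.69; South Precinct 145.5/531.7 × $72,245 = 19,769.88; North Borough 108.2/531.7 × $72,245 = 14,701.73; Central District 116/531.7 × $72,245 = 15,761.56.
Rounded to nearest $5: Harbor Ward $3,125; Redwood Zone $18,885; South Precinct $19,770; North Borough $14,700; Central District $15,760. Sum = $72,240.
Difference $72,245 − $72,240 = +$5 applied to North Borough: North Borough becomes $14,705.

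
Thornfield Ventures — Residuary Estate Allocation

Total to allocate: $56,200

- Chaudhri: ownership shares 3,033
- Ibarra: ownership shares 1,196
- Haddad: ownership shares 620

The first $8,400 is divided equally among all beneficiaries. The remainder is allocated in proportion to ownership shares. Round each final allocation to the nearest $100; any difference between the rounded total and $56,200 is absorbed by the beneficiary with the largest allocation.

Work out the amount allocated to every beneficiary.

First tranche $8,400 split equally: $2,800 each.
Remainder $47,800 by ownership shares (total 4,849): Chaudhri 29,898.41 → $29,900; Ibarra 11,789.81 → $11,800; Haddad 6,111.78 → $6,100.
Totals: Chaudhri $2,800 + $29,900 = $32,700; Ibarra $2,800 + $11,800 = $14,600; Haddad $2,800 + $6,100 = $8,900.

Chaudhri: $32,700 | Ibarra: $14,600 | Haddad: $8,900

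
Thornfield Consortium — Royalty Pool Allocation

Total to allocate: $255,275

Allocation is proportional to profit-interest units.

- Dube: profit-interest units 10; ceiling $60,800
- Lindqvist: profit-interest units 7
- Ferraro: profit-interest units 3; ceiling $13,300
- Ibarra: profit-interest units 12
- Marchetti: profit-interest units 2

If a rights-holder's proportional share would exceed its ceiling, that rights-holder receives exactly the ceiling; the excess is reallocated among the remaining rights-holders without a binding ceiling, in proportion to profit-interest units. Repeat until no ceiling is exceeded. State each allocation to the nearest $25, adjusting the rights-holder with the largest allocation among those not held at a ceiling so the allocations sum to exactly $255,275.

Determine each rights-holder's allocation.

Total profit-interest units = 34.
Proportional shares (ignoring caps): Dube 75,080.88; Lindqvist 52,556.62; Ferraro 22,524.26; Ibarra 90,097.06; Marchetti 15,016.18.
Held at cap: Dube ($60,800), Ferraro ($13,300); remaining pool $181,175 reallocated over remaining profit-interest units 21.
Remaining shares: Lindqvist 60,391.67 → $60,400; Ibarra 103,528.57 → $103,525; Marchetti 17,254.76 → $17,250.

Dube: $60,800; Lindqvist: $60,400; Ferraro: $13,300; Ibarra: $103,525; Marchetti: $17,250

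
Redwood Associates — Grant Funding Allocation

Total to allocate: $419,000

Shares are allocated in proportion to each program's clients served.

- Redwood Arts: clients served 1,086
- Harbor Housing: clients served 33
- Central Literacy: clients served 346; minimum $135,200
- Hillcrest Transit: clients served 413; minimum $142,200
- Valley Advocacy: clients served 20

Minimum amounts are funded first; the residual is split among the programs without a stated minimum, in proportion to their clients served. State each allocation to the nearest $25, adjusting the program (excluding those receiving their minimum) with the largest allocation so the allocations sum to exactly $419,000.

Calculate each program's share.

Fund the minimums — Central Literacy $135,200; Hillcrest Transit $142,200. Balance $141,600.
Balance split over remaining clients served 1,139: Redwood Arts 135,011.06 → $135,000; Harbor Housing 4,102.55 → $4,100; Valley Advocacy 2,486.39 → $2,475.
Rounding difference +$25 applied to Redwood Arts → $135,025.

Redwood Arts: $135,025 | Harbor Housing: $4,100 | Central Literacy: $135,200 | Hillcrest Transit: $142,200 | Valley Advocacy: $2,475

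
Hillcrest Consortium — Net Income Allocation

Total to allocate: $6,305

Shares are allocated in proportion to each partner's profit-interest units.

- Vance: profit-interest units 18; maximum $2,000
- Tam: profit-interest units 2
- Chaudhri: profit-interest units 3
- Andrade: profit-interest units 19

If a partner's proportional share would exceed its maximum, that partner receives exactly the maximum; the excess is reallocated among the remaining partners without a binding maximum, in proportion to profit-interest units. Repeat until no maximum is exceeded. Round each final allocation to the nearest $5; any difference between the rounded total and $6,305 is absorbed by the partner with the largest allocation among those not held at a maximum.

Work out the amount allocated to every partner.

Vance: $2,000 · Tam: $360 · Chaudhri: $540 · Andrade: $3,405

Total profit-interest units = 42.
Proportional shares (ignoring caps): Vance 2,702.14; Tam 300.24; Chaudhri 450.36; Andrade 2,852.26.
Capped: Vance ($2,000); balance $4,305 reallocated over remaining profit-interest units 24.
Shares after redistribution: Tam 358.75 → $360; Chaudhri 538.12 → $540; Andrade 3,408.12 → $3,410.
Rounding difference −$5 applied to Andrade → $3,405.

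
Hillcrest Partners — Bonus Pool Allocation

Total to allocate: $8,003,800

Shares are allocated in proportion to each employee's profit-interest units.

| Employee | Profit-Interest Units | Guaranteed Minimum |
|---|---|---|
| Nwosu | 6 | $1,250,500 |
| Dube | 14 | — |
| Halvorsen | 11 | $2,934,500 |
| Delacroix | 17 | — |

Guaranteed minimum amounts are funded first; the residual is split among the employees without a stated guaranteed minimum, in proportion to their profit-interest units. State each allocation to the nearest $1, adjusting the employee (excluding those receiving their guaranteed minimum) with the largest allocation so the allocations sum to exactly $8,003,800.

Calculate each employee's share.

Nwosu: $1,250,500 · Dube: $1,724,619 · Halvorsen: $2,934,500 · Delacroix: $2,094,181

Minimums first: Nwosu $1,250,500; Halvorsen $2,934,500. Remaining pool $3,818,800.
Remaining pool split over remaining profit-interest units 31: Dube 1,724,619.35 → $1,724,619; Delacroix 2,094,180.65 → $2,094,181.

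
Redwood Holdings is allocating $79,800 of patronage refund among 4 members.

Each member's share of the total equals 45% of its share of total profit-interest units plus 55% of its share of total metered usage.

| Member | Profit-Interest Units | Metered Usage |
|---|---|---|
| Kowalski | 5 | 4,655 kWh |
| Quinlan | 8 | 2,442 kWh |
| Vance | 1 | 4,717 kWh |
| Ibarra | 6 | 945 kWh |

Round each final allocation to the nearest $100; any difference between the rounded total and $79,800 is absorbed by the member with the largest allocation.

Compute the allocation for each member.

Totals — profit-interest units 20, metered usage 12,759.
Combined weights (45% profit-interest units + 55% metered usage): Kowalski 0.3132; Quinlan 0.2853; Vance 0.2258; Ibarra 0.1757.
Pro-rata amounts: Kowalski 24,990.35; Quinlan 22,764.30; Vance 18,021.63; Ibarra 14,023.73.
After rounding ($100): Kowalski $25,000; Quinlan $22,800; Vance $18,000; Ibarra $14,000. Sum = $79,800.
Rounded total matches; no reconciliation needed.

Kowalski: $25,000 · Quinlan: $22,800 · Vance: $18,000 · Ibarra: $14,000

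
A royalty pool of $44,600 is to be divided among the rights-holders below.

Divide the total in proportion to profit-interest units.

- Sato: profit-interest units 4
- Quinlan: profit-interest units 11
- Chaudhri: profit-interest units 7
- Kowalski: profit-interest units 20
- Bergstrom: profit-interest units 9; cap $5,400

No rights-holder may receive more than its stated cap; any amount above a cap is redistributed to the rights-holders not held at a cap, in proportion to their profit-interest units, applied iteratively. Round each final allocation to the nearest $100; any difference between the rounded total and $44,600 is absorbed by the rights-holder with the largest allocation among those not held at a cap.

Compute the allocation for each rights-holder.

Sato: $3,700 | Quinlan: $10,300 | Chaudhri: $6,500 | Kowalski: $18,700 | Bergstrom: $5,400

Total profit-interest units = 51.
Pro-rata shares before constraints: Sato 3,498.04; Quinlan 9,619.61; Chaudhri 6,121.57; Kowalski 17,490.20; Bergstrom 7,870.59.
Capped: Bergstrom ($5,400); balance $39,200 reallocated over remaining profit-interest units 42.
Shares after redistribution: Sato 3,733.33 → $3,700; Quinlan 10,266.67 → $10,300; Chaudhri 6,533.33 → $6,500; Kowalski 18,666.67 → $18,700.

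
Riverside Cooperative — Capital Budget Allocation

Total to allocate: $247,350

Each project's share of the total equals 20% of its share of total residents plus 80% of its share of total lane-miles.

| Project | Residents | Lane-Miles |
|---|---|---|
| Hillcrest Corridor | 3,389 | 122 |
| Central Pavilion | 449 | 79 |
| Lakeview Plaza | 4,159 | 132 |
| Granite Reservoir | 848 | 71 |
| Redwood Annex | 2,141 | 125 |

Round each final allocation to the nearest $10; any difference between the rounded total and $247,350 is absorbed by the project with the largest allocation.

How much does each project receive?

Hillcrest Corridor: $60,900; Central Pavilion: $31,570; Lakeview Plaza: $68,100; Granite Reservoir: $30,380; Redwood Annex: $56,400

Residents total 10,986; lane-miles total 529.
Blended shares (20% residents + 80% lane-miles): Hillcrest Corridor 0.2462; Central Pavilion 0.1276; Lakeview Plaza 0.2753; Granite Reservoir 0.1228; Redwood Annex 0.2280.
Unrounded shares: Hillcrest Corridor 60,896.52; Central Pavilion 31,572.93; Lakeview Plaza 68,104.48; Granite Reservoir 30,377.11; Redwood Annex 56,398.97.
At nearest $10: Hillcrest Corridor $60,900; Central Pavilion $31,570; Lakeview Plaza $68,100; Granite Reservoir $30,380; Redwood Annex $56,400. Sum = $247,350.
Sum already equals the total — no adjustment.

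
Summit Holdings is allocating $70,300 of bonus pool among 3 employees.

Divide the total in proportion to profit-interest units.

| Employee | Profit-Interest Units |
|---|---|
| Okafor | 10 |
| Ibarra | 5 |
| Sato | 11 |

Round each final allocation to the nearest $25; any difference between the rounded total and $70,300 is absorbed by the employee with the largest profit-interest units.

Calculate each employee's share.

Profit-interest units total: 26.
Proportional shares: Okafor 10/26 × $70,300 = 27,038.46; Ibarra 5/26 × $70,300 = 13,519.23; Sato 11/26 × $70,300 = 29,742.31.
Rounded to nearest $25: Okafor $27,050; Ibarra $13,525; Sato $29,750. Sum = $70,325.
Difference $70,300 − $70,325 = −$25 applied to largest profit-interest units (Sato): Sato becomes $29,725.

Okafor: $27,050 · Ibarra: $13,525 · Sato: $29,725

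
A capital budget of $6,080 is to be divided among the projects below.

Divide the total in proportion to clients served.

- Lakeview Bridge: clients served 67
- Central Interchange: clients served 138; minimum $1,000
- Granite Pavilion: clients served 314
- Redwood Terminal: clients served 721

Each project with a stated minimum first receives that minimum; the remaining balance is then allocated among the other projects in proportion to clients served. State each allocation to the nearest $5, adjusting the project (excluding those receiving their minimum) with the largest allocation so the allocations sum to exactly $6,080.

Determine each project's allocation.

Lakeview Bridge: $310; Central Interchange: $1,000; Granite Pavilion: $1,445; Redwood Terminal: $3,325

Fund the minimums — Central Interchange $1,000. Remaining pool $5,080.
Remaining pool split over remaining clients served 1,102: Lakeview Bridge 308.86 → $310; Granite Pavilion 1,447.48 → $1,445; Redwood Terminal 3,323.67 → $3,325.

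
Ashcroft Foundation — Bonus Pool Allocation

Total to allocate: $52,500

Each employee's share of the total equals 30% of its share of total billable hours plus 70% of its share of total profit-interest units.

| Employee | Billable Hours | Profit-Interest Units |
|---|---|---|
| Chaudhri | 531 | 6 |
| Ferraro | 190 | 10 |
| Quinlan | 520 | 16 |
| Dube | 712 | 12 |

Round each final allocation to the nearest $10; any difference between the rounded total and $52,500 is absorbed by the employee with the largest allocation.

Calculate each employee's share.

Chaudhri: $9,290 · Ferraro: $9,880 · Quinlan: $17,570 · Dube: $15,760

Billable hours total 1,953; profit-interest units total 44.
Blended shares (30% billable hours + 70% profit-interest units): Chaudhri 0.1770; Ferraro 0.1883; Quinlan 0.3344; Dube 0.3003.
Proportional shares: Chaudhri 9,293.62; Ferraro 9,884.53; Quinlan 17,557.18; Dube 15,764.66.
At nearest $10: Chaudhri $9,290; Ferraro $9,880; Quinlan $17,560; Dube $15,760. Sum = $52,490.
Difference $52,500 − $52,490 = +$10 applied to largest allocation (Quinlan): Quinlan becomes $17,570.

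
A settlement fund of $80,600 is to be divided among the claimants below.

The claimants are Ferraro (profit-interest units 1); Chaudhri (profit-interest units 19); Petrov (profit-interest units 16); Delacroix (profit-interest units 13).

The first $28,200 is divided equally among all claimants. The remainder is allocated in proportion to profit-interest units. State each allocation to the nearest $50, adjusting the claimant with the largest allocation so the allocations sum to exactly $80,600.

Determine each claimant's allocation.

Ferraro: $8,100; Chaudhri: $27,400; Petrov: $24,150; Delacroix: $20,950

Equal tier: $28,200 ÷ 4 = $7,050 apiece.
Remainder $52,400 by profit-interest units (total 49): Ferraro 1,069.39 → $1,050; Chaudhri 20,318.37 → $20,300; Petrov 17,110.20 → $17,100; Delacroix 13,902.04 → $13,900.
Rounding difference +$50 on remainder applied to Chaudhri.
Totals: Ferraro $7,050 + $1,050 = $8,100; Chaudhri $7,050 + $20,350 = $27,400; Petrov $7,050 + $17,100 = $24,150; Delacroix $7,050 + $13,900 = $20,950.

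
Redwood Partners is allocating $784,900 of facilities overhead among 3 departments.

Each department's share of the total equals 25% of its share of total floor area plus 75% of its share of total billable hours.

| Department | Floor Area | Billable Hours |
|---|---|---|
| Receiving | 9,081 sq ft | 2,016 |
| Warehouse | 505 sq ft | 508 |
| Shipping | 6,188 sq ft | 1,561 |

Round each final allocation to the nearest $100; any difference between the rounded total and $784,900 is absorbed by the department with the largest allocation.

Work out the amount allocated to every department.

Totals — floor area 15,774, billable hours 4,085.
Combined weights (25% floor area + 75% billable hours): Receiving 0.5141; Warehouse 0.1013; Shipping 0.3847.
Unrounded shares: Receiving 403,484.27; Warehouse 79,488.18; Shipping 301,927.55.
Rounded to nearest $100: Receiving $403,500; Warehouse $79,500; Shipping $301,900. Sum = $784,900.
Rounded total matches; no reconciliation needed.

Receiving: $403,500; Warehouse: $79,500; Shipping: $301,900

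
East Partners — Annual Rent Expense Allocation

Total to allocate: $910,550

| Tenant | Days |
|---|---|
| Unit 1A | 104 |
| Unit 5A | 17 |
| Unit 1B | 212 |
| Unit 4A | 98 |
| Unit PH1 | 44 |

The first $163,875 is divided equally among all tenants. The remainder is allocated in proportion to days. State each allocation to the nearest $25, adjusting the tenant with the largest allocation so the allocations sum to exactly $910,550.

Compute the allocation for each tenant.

First tranche $163,875 split equally: $32,775 each.
Remainder $746,675 by days (total 475): Unit 1A 163,482.53 → $163,475; Unit 5A 26,723.11 → $26,725; Unit 1B 333,252.84 → $333,250; Unit 4A 154,050.84 → $154,050; Unit PH1 69,165.68 → $69,175.
Totals: Unit 1A $32,775 + $163,475 = $196,250; Unit 5A $32,775 + $26,725 = $59,500; Unit 1B $32,775 + $333,250 = $366,025; Unit 4A $32,775 + $154,050 = $186,825; Unit PH1 $32,775 + $69,175 = $101,950.

Unit 1A: $196,250 | Unit 5A: $59,500 | Unit 1B: $366,025 | Unit 4A: $186,825 | Unit PH1: $101,950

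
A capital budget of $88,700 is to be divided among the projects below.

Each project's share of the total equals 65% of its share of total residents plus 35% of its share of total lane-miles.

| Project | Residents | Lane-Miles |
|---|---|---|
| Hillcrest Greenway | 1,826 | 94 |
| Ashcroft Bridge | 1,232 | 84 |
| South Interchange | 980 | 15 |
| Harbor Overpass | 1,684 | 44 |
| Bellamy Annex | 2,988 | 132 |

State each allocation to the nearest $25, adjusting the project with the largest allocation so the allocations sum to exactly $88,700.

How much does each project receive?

Hillcrest Greenway: $20,000 · Ashcroft Bridge: $15,225 · South Interchange: $7,750 · Harbor Overpass: $14,850 · Bellamy Annex: $30,875

Residents total 8,710; lane-miles total 369.
Blended shares (65% residents + 35% lane-miles): Hillcrest Greenway 0.2254; Ashcroft Bridge 0.1716; South Interchange 0.0874; Harbor Overpass 0.1674; Bellamy Annex 0.3482.
Raw shares: Hillcrest Greenway 19,995.51; Ashcroft Bridge 15,222.26; South Interchange 7,749.01; Harbor Overpass 14,848.92; Bellamy Annex 30,884.30.
Rounded to nearest $25: Hillcrest Greenway $20,000; Ashcroft Bridge $15,225; South Interchange $7,750; Harbor Overpass $14,850; Bellamy Annex $30,875. Sum = $88,700.
Sum already equals the total — no adjustment.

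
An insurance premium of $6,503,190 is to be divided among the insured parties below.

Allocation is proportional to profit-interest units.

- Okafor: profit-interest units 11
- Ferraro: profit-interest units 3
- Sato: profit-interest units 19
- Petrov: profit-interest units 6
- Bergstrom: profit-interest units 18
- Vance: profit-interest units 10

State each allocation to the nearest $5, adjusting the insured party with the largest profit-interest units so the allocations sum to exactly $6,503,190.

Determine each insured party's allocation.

Combined profit-interest units = 67.
Proportional shares: Okafor 11/67 × $6,503,190 = 1,067,687.91; Ferraro 3/67 × $6,503,190 = 291,187.61; Sato 19/67 × $6,503,190 = 1,844,188.21; Petrov 6/67 × $6,503,190 = 582,375.22; Bergstrom 18/67 × $6,503,190 = 1,747,125.67; Vance 10/67 × $6,503,190 = 970,625.37.
After rounding ($5): Okafor $1,067,690; Ferraro $291,190; Sato $1,844,190; Petrov $582,375; Bergstrom $1,747,125; Vance $970,625. Sum = $6,503,195.
Difference $6,503,190 − $6,503,195 = −$5 applied to largest profit-interest units (Sato): Sato becomes $1,844,185.

Okafor: $1,067,690 | Ferraro: $291,190 | Sato: $1,844,185 | Petrov: $582,375 | Bergstrom: $1,747,125 | Vance: $970,625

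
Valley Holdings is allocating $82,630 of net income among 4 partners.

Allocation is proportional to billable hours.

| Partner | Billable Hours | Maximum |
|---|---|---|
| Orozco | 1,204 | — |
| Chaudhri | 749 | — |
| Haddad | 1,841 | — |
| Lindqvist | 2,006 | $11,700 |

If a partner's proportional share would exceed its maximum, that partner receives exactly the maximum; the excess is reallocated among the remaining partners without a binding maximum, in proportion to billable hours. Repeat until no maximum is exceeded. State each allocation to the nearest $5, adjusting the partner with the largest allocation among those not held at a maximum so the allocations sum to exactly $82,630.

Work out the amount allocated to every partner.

Orozco: $22,510 · Chaudhri: $14,005 · Haddad: $34,415 · Lindqvist: $11,700

Combined billable hours = 5,800.
Pro-rata shares before constraints: Orozco 17,152.85; Chaudhri 10,670.67; Haddad 26,227.90; Lindqvist 28,578.58.
Capped: Lindqvist ($11,700); residual $70,930 reallocated over remaining billable hours 3,794.
Remaining shares: Orozco 22,509.15 → $22,510; Chaudhri 14,002.79 → $14,005; Haddad 34,418.06 → $34,420.
Rounding difference −$5 applied to Haddad → $34,415.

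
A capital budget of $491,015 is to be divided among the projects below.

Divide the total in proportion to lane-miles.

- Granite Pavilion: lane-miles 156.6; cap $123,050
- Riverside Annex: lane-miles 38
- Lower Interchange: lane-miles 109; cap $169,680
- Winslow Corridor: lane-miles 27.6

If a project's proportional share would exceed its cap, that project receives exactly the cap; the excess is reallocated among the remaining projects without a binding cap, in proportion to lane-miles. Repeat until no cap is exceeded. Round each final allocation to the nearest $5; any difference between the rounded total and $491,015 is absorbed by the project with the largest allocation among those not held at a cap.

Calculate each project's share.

Combined lane-miles = 331.2.
Pro-rata shares before constraints: Granite Pavilion 232,164.70; Riverside Annex 56,336.26; Lower Interchange 161,596.12; Winslow Corridor 40,917.92.
Cap binds for Granite Pavilion ($123,050); remaining pool $367,965 reallocated over remaining lane-miles 174.6.
Cap binds for Lower Interchange ($169,680); remaining pool $198,285 reallocated over remaining lane-miles 65.6.
Redistributed shares: Riverside Annex 114,860.21 → $114,860; Winslow Corridor 83,424.79 → $83,425.

Granite Pavilion: $123,050 | Riverside Annex: $114,860 | Lower Interchange: $169,680 | Winslow Corridor: $83,425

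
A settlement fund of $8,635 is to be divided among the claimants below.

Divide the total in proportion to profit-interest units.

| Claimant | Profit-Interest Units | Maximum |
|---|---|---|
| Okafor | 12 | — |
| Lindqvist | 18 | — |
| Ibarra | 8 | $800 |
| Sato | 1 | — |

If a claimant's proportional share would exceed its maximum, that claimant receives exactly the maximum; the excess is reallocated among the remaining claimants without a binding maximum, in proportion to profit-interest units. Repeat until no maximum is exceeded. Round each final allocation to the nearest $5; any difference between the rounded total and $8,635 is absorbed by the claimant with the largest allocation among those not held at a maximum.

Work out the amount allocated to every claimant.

Combined profit-interest units = 39.
Unconstrained shares: Okafor 2,656.92; Lindqvist 3,985.38; Ibarra 1,771.28; Sato 221.41.
Cap binds for Ibarra ($800); balance $7,835 reallocated over remaining profit-interest units 31.
Redistributed shares: Okafor 3,032.90 → $3,035; Lindqvist 4,549.35 → $4,550; Sato 252.74 → $255.
Rounding difference −$5 applied to Lindqvist → $4,545.

Okafor: $3,035 | Lindqvist: $4,545 | Ibarra: $800 | Sato: $255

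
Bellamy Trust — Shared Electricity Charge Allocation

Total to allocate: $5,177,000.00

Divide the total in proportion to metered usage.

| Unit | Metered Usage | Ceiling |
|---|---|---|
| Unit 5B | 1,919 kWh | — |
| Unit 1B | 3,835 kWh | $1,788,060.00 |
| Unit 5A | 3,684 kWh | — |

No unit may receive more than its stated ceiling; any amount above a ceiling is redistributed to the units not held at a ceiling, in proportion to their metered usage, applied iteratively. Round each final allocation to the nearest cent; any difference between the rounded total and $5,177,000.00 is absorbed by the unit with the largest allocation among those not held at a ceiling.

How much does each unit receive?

Unit 5B: $1,160,695.32 | Unit 1B: $1,788,060.00 | Unit 5A: $2,228,244.68

Combined metered usage = 9,438.
Unconstrained shares: Unit 5B 1,052,623.75503; Unit 1B 2,103,601.9284; Unit 5A 2,020,774.3166.
Cap binds for Unit 1B ($1,788,060.00); balance $3,388,940.00 reallocated over remaining metered usage 5,603.
Redistributed shares: Unit 5B 1,160,695.3168 → $1,160,695.32; Unit 5A 2,228,244.6832 → $2,228,244.68.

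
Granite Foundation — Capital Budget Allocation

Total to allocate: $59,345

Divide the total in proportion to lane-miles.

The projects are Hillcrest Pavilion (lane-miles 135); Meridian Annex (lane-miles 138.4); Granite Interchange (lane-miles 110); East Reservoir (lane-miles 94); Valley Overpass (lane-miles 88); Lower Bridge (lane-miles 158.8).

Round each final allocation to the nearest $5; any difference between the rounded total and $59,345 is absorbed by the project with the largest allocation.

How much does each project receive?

Combined lane-miles = 724.2.
Unrounded shares: Hillcrest Pavilion 135/724.2 × $59,345 = 11,062.66; Meridian Annex 138.4/724.2 × $59,345 = 11,341.27; Granite Interchange 110/724.2 × $59,345 = 9,014.02; East Reservoir 94/724.2 × $59,345 = 7,702.89; Valley Overpass 88/724.2 × $59,345 = 7,211.21; Lower Bridge 158.8/724.2 × $59,345 = 13,012.96.
Rounded to nearest $5: Hillcrest Pavilion $11,065; Meridian Annex $11,340; Granite Interchange $9,015; East Reservoir $7,705; Valley Overpass $7,210; Lower Bridge $13,015. Sum = $59,350.
Difference $59,345 − $59,350 = −$5 applied to largest allocation (Lower Bridge): Lower Bridge becomes $13,010.

Hillcrest Pavilion: $11,065 | Meridian Annex: $11,340 | Granite Interchange: $9,015 | East Reservoir: $7,705 | Valley Overpass: $7,210 | Lower Bridge: $13,010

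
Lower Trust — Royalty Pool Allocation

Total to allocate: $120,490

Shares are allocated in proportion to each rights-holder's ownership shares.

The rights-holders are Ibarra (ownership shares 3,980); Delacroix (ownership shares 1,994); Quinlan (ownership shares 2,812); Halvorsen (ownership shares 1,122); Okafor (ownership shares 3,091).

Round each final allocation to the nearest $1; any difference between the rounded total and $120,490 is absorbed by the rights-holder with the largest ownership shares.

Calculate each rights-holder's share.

Ibarra: $36,891; Delacroix: $18,483; Quinlan: $26,065; Halvorsen: $10,400; Okafor: $28,651

Ownership shares total: 3,980 + 1,994 + 2,812 + 1,122 + 3,091 = 12,999.
Unrounded shares: Ibarra 36,891.31; Delacroix 18,482.73; Quinlan 26,064.92; Halvorsen 10,400.01; Okafor 28,651.02.
Rounded to nearest $1: Ibarra $36,891; Delacroix $18,483; Quinlan $26,065; Halvorsen $10,400; Okafor $28,651. Sum = $120,490.
Rounded total matches; no reconciliation needed.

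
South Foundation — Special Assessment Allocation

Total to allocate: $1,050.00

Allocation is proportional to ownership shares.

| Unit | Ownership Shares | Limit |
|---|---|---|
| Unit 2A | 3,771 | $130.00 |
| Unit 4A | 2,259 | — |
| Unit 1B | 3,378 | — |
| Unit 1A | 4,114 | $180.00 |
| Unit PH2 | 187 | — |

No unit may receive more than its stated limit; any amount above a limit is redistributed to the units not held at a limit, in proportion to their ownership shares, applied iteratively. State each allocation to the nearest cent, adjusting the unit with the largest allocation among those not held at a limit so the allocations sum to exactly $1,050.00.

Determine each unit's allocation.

Combined ownership shares = 13,709.
Unconstrained shares: Unit 2A 288.8285; Unit 4A 173.0214; Unit 1B 258.7278; Unit 1A 315.0996; Unit PH2 14.3227.
Held at cap: Unit 2A ($130.00), Unit 1A ($180.00); residual $740.00 reallocated over remaining ownership shares 5,824.
Redistributed shares: Unit 4A 287.0295 → $287.03; Unit 1B 429.2102 → $429.21; Unit PH2 23.7603 → $23.76.

Unit 2A: $130.00; Unit 4A: $287.03; Unit 1B: $429.21; Unit 1A: $180.00; Unit PH2: $23.76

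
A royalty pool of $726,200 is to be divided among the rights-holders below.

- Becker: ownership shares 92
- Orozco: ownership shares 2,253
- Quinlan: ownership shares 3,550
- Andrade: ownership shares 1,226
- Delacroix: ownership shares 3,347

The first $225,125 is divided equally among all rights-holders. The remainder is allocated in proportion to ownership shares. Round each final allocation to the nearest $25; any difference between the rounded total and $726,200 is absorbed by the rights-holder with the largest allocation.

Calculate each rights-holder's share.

Becker: $49,425 · Orozco: $152,875 · Quinlan: $214,975 · Andrade: $103,700 · Delacroix: $205,225

$225,125 shared equally gives $45,025 per rights-holder.
Remainder $501,075 by ownership shares (total 10,468): Becker 4,403.79 → $4,400; Orozco 107,845.05 → $107,850; Quinlan 169,928.95 → $169,925; Andrade 58,685.32 → $58,675; Delacroix 160,211.89 → $160,200.
Rounding difference +$25 on remainder applied to Quinlan.
Totals: Becker $45,025 + $4,400 = $49,425; Orozco $45,025 + $107,850 = $152,875; Quinlan $45,025 + $169,950 = $214,975; Andrade $45,025 + $58,675 = $103,700; Delacroix $45,025 + $160,200 = $205,225.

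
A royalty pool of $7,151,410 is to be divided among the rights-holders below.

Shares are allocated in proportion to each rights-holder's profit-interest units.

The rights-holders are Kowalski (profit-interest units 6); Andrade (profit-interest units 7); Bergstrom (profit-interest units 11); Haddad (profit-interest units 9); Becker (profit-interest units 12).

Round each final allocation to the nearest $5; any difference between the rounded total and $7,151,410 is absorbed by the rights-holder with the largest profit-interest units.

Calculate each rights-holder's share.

Sum of profit-interest units: 45.
Raw shares: Kowalski 6/45 × $7,151,410 = 953,521.33; Andrade 7/45 × $7,151,410 = 1,112,441.56; Bergstrom 11/45 × $7,151,410 = 1,748,122.44; Haddad 9/45 × $7,151,410 = 1,430,282.00; Becker 12/45 × $7,151,410 = 1,907,042.67.
After rounding ($5): Kowalski $953,520; Andrade $1,112,440; Bergstrom $1,748,120; Haddad $1,430,280; Becker $1,907,045. Sum = $7,151,405.
Difference $7,151,410 − $7,151,405 = +$5 applied to largest profit-interest units (Becker): Becker becomes $1,907,050.

Kowalski: $953,520 · Andrade: $1,112,440 · Bergstrom: $1,748,120 · Haddad: $1,430,280 · Becker: $1,907,050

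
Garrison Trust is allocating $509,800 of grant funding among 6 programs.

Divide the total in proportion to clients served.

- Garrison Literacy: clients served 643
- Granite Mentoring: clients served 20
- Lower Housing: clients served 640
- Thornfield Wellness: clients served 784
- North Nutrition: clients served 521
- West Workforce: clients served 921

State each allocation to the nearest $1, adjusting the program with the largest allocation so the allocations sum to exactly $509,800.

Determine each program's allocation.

Total clients served = 3,529.
Unrounded shares: Garrison Literacy 643/3,529 × $509,800 = 92,887.90; Granite Mentoring 20/3,529 × $509,800 = 2,889.20; Lower Housing 640/3,529 × $509,800 = 92,454.52; Thornfield Wellness 784/3,529 × $509,800 = 113,256.79; North Nutrition 521/3,529 × $509,800 = 75,263.76; West Workforce 921/3,529 × $509,800 = 133,047.83.
At nearest $1: Garrison Literacy $92,888; Granite Mentoring $2,889; Lower Housing $92,455; Thornfield Wellness $113,257; North Nutrition $75,264; West Workforce $133,048. Sum = $509,801.
Difference $509,800 − $509,801 = −$1 applied to largest allocation (West Workforce): West Workforce becomes $133,047.

Garrison Literacy: $92,888 · Granite Mentoring: $2,889 · Lower Housing: $92,455 · Thornfield Wellness: $113,257 · North Nutrition: $75,264 · West Workforce: $133,047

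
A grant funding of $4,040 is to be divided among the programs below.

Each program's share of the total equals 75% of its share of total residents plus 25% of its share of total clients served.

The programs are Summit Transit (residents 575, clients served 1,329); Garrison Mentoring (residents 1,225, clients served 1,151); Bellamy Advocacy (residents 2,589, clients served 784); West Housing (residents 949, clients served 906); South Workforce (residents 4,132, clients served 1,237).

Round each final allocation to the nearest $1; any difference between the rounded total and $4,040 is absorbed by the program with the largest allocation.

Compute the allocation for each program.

Summit Transit: $432; Garrison Mentoring: $607; Bellamy Advocacy: $975; West Housing: $473; South Workforce: $1,553

Residents total 9,470; clients served total 5,407.
Composite weights (75% residents + 25% clients served): Summit Transit 0.1070; Garrison Mentoring 0.1502; Bellamy Advocacy 0.2413; West Housing 0.1170; South Workforce 0.3844.
Unrounded shares: Summit Transit 432.23; Garrison Mentoring 606.95; Bellamy Advocacy 974.82; West Housing 472.88; South Workforce 1,553.13.
At nearest $1: Summit Transit $432; Garrison Mentoring $607; Bellamy Advocacy $975; West Housing $473; South Workforce $1,553. Sum = $4,040.
Sum already equals the total — no adjustment.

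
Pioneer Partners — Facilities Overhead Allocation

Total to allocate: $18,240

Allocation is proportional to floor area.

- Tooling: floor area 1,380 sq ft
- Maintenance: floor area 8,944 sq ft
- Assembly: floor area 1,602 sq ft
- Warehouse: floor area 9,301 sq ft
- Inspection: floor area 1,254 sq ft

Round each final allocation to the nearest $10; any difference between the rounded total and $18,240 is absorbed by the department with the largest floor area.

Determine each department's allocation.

Total floor area = 22,481.
Proportional shares: Tooling 1,380/22,481 × $18,240 = 1,119.67; Maintenance 8,944/22,481 × $18,240 = 7,256.73; Assembly 1,602/22,481 × $18,240 = 1,299.79; Warehouse 9,301/22,481 × $18,240 = 7,546.38; Inspection 1,254/22,481 × $18,240 = 1,017.44.
After rounding ($10): Tooling $1,120; Maintenance $7,260; Assembly $1,300; Warehouse $7,550; Inspection $1,020. Sum = $18,250.
Difference $18,240 − $18,250 = −$10 applied to largest floor area (Warehouse): Warehouse becomes $7,540.

Tooling: $1,120; Maintenance: $7,260; Assembly: $1,300; Warehouse: $7,540; Inspection: $1,020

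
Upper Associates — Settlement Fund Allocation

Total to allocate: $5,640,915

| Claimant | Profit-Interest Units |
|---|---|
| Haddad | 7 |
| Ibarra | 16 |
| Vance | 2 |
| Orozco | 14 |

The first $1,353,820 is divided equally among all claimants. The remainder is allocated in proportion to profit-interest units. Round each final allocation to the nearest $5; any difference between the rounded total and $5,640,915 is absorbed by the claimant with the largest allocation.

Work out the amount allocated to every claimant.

Equal tier: $1,353,820 ÷ 4 = $338,455 apiece.
Remainder $4,287,095 by profit-interest units (total 39): Haddad 769,478.59 → $769,480; Ibarra 1,758,808.21 → $1,758,810; Vance 219,851.03 → $219,850; Orozco 1,538,957.18 → $1,538,955.
Totals: Haddad $338,455 + $769,480 = $1,107,935; Ibarra $338,455 + $1,758,810 = $2,097,265; Vance $338,455 + $219,850 = $558,305; Orozco $338,455 + $1,538,955 = $1,877,410.

Haddad: $1,107,935 | Ibarra: $2,097,265 | Vance: $558,305 | Orozco: $1,877,410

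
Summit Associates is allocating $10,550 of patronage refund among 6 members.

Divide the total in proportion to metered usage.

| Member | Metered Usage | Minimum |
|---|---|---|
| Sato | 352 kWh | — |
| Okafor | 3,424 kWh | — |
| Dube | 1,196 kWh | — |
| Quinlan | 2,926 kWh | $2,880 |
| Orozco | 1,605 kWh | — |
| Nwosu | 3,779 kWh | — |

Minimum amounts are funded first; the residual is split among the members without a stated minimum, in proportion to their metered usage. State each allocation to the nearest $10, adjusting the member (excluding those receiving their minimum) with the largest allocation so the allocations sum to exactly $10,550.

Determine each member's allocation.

Guaranteed amounts: Quinlan $2,880. Balance $7,670.
Balance split over remaining metered usage 10,356: Sato 260.70 → $260; Okafor 2,535.93 → $2,540; Dube 885.80 → $890; Orozco 1,188.72 → $1,190; Nwosu 2,798.85 → $2,800.
Rounding difference −$10 applied to Nwosu → $2,790.

Sato: $260; Okafor: $2,540; Dube: $890; Quinlan: $2,880; Orozco: $1,190; Nwosu: $2,790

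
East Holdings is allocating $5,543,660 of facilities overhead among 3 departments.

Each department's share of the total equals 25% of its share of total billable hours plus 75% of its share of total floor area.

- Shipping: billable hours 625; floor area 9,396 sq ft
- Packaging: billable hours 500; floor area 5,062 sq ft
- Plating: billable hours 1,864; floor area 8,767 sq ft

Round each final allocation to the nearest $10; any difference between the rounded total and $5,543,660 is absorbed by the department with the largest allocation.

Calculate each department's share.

Totals — billable hours 2,989, floor area 23,225.
Blended shares (25% billable hours + 75% floor area): Shipping 0.3557; Packaging 0.2053; Plating 0.4390.
Proportional shares: Shipping 1,971,869.02; Packaging 1,138,036.34; Plating 2,433,754.64.
After rounding ($10): Shipping $1,971,870; Packaging $1,138,040; Plating $2,433,750. Sum = $5,543,660.
No rounding difference to absorb.

Shipping: $1,971,870; Packaging: $1,138,040; Plating: $2,433,750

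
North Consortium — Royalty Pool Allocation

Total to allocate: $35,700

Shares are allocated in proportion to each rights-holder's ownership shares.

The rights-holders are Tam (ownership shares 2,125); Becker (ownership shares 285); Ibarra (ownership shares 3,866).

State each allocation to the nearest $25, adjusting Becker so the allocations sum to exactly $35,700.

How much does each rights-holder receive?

Ownership shares total: 6,276.
Raw shares: Tam 2,125/6,276 × $35,700 = 12,087.72; Becker 285/6,276 × $35,700 = 1,621.18; Ibarra 3,866/6,276 × $35,700 = 21,991.11.
At nearest $25: Tam $12,100; Becker $1,625; Ibarra $22,000. Sum = $35,725.
Difference $35,700 − $35,725 = −$25 applied to Becker: Becker becomes $1,600.

Tam: $12,100; Becker: $1,600; Ibarra: $22,000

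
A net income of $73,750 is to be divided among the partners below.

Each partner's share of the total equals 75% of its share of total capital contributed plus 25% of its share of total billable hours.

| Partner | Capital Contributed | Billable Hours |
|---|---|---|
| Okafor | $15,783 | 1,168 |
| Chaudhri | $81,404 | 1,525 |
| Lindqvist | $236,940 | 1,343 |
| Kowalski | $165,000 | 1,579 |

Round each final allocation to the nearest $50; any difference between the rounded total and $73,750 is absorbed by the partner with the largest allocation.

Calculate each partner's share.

Totals — capital contributed 499,127, billable hours 5,615.
Combined weights (75% capital contributed + 25% billable hours): Okafor 0.0757; Chaudhri 0.1902; Lindqvist 0.4158; Kowalski 0.3182.
Unrounded shares: Okafor 5,584.31; Chaudhri 14,028.58; Lindqvist 30,667.23; Kowalski 23,469.88.
At nearest $50: Okafor $5,600; Chaudhri $14,050; Lindqvist $30,650; Kowalski $23,450. Sum = $73,750.
Rounded total matches; no reconciliation needed.

Okafor: $5,600 · Chaudhri: $14,050 · Lindqvist: $30,650 · Kowalski: $23,450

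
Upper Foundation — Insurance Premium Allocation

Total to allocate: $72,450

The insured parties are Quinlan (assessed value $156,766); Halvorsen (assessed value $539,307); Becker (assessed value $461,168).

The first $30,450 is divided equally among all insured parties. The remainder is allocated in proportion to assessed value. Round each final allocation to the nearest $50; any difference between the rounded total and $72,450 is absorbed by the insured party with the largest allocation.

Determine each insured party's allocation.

$30,450 shared equally gives $10,150 per insured party.
Remainder $42,000 by assessed value (total 1,157,241): Quinlan 5,689.54 → $5,700; Halvorsen 19,573.19 → $19,550; Becker 16,737.27 → $16,750.
Totals: Quinlan $10,150 + $5,700 = $15,850; Halvorsen $10,150 + $19,550 = $29,700; Becker $10,150 + $16,750 = $26,900.

Quinlan: $15,850 · Halvorsen: $29,700 · Becker: $26,900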